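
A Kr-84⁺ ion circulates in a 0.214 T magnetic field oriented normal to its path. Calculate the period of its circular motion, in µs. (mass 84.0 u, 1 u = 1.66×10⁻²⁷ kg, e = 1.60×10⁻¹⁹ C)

The cyclotron period is independent of speed: T = 2πm/(qB).
T = 2π(1.39×10^-25) / [(1×1.60×10^-19)(0.214)] = 2.56×10^-5 s.

T ≈ 25.6 µs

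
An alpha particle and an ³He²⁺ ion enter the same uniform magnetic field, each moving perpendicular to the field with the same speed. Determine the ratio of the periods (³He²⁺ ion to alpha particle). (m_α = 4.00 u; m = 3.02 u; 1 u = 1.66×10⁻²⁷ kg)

T = 2πm/(qB) is independent of speed, so T₂/T₁ = (m₂/q₂)/(m₁/q₁).
T_{³He²⁺ ion}/T_{alpha particle} = (5.01×10^-27/2e) / (6.64×10^-27/2e) = 0.755.

ratio ≈ 0.755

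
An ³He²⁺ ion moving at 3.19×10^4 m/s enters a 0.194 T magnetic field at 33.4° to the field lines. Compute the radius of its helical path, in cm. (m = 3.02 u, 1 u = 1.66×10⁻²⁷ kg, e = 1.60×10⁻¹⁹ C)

Only the perpendicular component v⊥ = v sin33.4° = 1.76×10^4 m/s is bent by the field.
r = m v⊥ /(qB) = (5.01×10^-27)(1.76×10^4) / [(2×1.60×10^-19)(0.194)] = 1.42×10^-3 m.

r ≈ 0.142 cm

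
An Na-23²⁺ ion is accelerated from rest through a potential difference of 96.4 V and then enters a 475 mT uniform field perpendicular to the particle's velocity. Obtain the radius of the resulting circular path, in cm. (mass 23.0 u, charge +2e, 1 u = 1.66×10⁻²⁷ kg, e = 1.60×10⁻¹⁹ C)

r ≈ 1.01 cm

The kinetic energy gained is K = qV = (2×1.60×10^-19)(96.4) = 3.08×10^-17 J.
v = √(2K/m) = 4.02×10^4 m/s.
r = mv/(qB) = (3.82×10^-26)(4.02×10^4) / [(2×1.60×10^-19)(0.475)] = 0.0101 m.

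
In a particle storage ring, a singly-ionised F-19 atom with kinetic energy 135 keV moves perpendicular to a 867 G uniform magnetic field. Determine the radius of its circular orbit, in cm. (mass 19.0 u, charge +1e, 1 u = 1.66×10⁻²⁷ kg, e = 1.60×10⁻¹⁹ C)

r ≈ 266 cm

Convert the energy: K = 135 keV = 2.16×10^-14 J.
v = √(2K/m) = √(2·2.16×10^-14/3.15×10^-26) = 1.17×10^6 m/s.
r = mv/(qB) = (3.15×10^-26)(1.17×10^6) / [(1×1.60×10^-19)(0.0867)] = 2.66 m.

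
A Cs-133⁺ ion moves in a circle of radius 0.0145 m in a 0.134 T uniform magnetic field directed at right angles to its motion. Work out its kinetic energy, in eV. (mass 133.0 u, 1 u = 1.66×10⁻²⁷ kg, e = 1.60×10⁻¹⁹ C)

K ≈ 1.37 eV

v = qBr/m = (1×1.60×10^-19)(0.134)(0.0145) / (2.21×10^-25) = 1410 m/s.
K = ½mv² = 0.5·(2.21×10^-25)·(1410)² = 2.19×10^-19 J = 1.37 eV.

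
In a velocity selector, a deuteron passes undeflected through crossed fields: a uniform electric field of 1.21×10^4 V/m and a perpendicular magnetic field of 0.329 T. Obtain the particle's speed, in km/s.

For zero net force, qE = qvB, so v = E/B.
v = (1.21×10^4) / (0.329) = 3.68×10^4 m/s.

v ≈ 36.8 km/s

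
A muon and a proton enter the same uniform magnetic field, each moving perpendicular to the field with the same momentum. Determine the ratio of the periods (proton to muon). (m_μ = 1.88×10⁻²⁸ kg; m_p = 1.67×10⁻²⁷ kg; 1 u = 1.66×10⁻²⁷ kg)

ratio ≈ 8.88

T = 2πm/(qB) is independent of speed, so T₂/T₁ = (m₂/q₂)/(m₁/q₁).
T_{proton}/T_{muon} = (1.67×10^-27/1e) / (1.88×10^-28/1e) = 8.88.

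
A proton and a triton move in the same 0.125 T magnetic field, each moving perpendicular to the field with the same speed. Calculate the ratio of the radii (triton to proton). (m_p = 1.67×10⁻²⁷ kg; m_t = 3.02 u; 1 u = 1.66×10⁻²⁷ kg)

r = mv/(qB) ⇒ at equal v, r ∝ m/q.
r_{triton}/r_{proton} = 3.00.

ratio ≈ 3.00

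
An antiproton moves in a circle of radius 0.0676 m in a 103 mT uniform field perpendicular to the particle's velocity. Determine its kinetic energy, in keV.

v = qBr/m = (1×1.60×10^-19)(0.103)(0.0676) / (1.67×10^-27) = 6.67×10^5 m/s.
K = ½mv² = 0.5·(1.67×10^-27)·(6.67×10^5)² = 3.72×10^-16 J = 2.32 keV.

K ≈ 2.32 keV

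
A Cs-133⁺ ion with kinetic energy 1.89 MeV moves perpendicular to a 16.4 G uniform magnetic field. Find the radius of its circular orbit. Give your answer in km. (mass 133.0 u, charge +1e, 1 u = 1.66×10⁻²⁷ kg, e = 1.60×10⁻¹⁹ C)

r ≈ 1.39 km

Convert the energy: K = 1.89 MeV = 3.02×10^-13 J.
v = √(2K/m) = √(2·3.02×10^-13/2.21×10^-25) = 1.66×10^6 m/s.
r = mv/(qB) = (2.21×10^-25)(1.66×10^6) / [(1×1.60×10^-19)(1.64×10^-3)] = 1390 m.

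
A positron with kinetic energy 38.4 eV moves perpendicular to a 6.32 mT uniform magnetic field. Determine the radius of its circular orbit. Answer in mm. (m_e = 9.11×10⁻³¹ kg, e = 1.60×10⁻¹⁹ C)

r ≈ 3.31 mm

Convert the energy: K = 38.4 eV = 6.14×10^-18 J.
v = √(2K/m) = √(2·6.14×10^-18/9.11×10^-31) = 3.67×10^6 m/s.
r = mv/(qB) = (9.11×10^-31)(3.67×10^6) / [(1×1.60×10^-19)(6.32×10^-3)] = 3.31×10^-3 m.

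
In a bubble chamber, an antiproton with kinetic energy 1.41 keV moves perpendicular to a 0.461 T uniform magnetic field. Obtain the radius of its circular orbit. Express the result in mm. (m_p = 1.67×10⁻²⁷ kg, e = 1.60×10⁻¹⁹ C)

r ≈ 11.8 mm

Convert the energy: K = 1.41 keV = 2.26×10^-16 J.
v = √(2K/m) = √(2·2.26×10^-16/1.67×10^-27) = 5.20×10^5 m/s.
r = mv/(qB) = (1.67×10^-27)(5.20×10^5) / [(1×1.60×10^-19)(0.461)] = 0.0118 m.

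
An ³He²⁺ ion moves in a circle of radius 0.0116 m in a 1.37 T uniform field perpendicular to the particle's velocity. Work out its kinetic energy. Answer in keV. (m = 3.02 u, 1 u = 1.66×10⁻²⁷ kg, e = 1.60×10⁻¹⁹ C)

v = qBr/m = (2×1.60×10^-19)(1.37)(0.0116) / (5.01×10^-27) = 1.01×10^6 m/s.
K = ½mv² = 0.5·(5.01×10^-27)·(1.01×10^6)² = 2.58×10^-15 J = 16.1 keV.

K ≈ 16.1 keV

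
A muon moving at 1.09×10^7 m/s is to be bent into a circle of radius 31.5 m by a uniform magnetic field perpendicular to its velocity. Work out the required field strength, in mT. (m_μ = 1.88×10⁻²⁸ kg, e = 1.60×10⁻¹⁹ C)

B ≈ 0.407 mT

qvB = mv²/r gives B = mv/(qr).
B = (1.88×10^-28)(1.09×10^7) / [(1×1.60×10^-19)(31.5)] = 4.07×10^-4 T.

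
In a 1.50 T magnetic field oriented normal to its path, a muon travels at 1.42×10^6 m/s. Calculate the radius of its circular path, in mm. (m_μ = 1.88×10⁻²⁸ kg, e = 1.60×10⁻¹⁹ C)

The magnetic force provides the centripetal force: qvB = mv²/r, so r = mv/(qB).
r = (1.88×10^-28 kg)(1.42×10^6 m/s) / [(1×1.60×10^-19 C)(1.50 T)] = 1.11×10^-3 m.

r ≈ 1.11 mm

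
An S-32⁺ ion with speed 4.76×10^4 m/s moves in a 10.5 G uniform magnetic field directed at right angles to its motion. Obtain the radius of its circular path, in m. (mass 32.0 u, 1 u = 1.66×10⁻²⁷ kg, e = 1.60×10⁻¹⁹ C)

r ≈ 15.1 m

The magnetic force provides the centripetal force: qvB = mv²/r, so r = mv/(qB).
r = (5.31×10^-26 kg)(4.76×10^4 m/s) / [(1×1.60×10^-19 C)(1.05×10^-3 T)] = 15.1 m.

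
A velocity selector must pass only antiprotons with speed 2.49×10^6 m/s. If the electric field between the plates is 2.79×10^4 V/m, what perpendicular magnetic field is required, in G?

B ≈ 112 G

qE = qvB ⇒ B = E/v = (2.79×10^4) / (2.49×10^6) = 0.0112 T.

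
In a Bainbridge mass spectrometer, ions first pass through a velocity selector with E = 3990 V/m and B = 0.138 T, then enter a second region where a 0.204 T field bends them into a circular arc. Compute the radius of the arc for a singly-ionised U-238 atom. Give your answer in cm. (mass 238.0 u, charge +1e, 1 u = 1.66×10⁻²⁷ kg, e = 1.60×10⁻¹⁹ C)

r ≈ 35.0 cm

The selector passes v = E/B = 3990/0.138 = 2.89×10^4 m/s.
In the deflection region, r = mv/(qB₂) = (3.95×10^-25)(2.89×10^4) / [(1×1.60×10^-19)(0.204)] = 0.350 m.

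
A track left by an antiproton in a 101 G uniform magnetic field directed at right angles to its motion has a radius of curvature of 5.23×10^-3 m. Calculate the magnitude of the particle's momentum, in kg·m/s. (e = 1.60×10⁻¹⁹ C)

p ≈ 8.45×10^-24 kg·m/s

Since qvB = mv²/r, the momentum p = mv = qBr.
p = (1×1.60×10^-19)(0.0101)(5.23×10^-3) = 8.45×10^-24 kg·m/s.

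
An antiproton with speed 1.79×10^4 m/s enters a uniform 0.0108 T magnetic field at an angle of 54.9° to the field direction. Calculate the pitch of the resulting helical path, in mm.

pitch ≈ 62.5 mm

The velocity component along B is v∥ = v cos54.9° = 1.03×10^4 m/s.
The cyclotron period T = 2πm/(qB) = 6.07×10^-6 s is set by m, q, B alone.
Pitch = v∥·T = (1.03×10^4)(6.07×10^-6) = 0.0625 m.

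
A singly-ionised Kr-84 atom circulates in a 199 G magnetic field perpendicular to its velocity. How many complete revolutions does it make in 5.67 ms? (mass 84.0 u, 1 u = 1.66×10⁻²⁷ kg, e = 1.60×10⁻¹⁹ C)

T = 2πm/(qB) = 2π(1.3944×10^-25) / [(1×1.60×10^-19)(0.0199)] = 2.7517×10^-4 s.
N = t/T = 5.67×10^-3 / 2.7517×10^-4 ≈ 20.61, so 20 complete revolutions.

N = 20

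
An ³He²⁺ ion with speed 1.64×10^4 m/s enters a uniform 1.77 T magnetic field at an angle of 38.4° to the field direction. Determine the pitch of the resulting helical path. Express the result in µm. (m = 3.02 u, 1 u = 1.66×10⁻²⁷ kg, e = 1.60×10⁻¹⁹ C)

pitch ≈ 715 µm

The velocity component along B is v∥ = v cos38.4° = 1.29×10^4 m/s.
The cyclotron period T = 2πm/(qB) = 5.56×10^-8 s is set by m, q, B alone.
Pitch = v∥·T = (1.29×10^4)(5.56×10^-8) = 7.15×10^-4 m.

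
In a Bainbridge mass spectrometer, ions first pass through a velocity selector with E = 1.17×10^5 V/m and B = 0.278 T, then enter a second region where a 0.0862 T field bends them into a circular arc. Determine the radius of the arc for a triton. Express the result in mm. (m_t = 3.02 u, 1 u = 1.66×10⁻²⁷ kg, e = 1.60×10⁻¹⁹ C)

The selector passes v = E/B = 1.17×10^5/0.278 = 4.21×10^5 m/s.
In the deflection region, r = mv/(qB₂) = (5.01×10^-27)(4.21×10^5) / [(1×1.60×10^-19)(0.0862)] = 0.153 m.

r ≈ 153 mm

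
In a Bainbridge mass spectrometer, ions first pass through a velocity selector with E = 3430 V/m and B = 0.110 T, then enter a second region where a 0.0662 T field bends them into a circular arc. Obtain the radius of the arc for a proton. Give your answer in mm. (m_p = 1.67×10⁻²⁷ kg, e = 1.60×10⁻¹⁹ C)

r ≈ 4.92 mm

The selector passes v = E/B = 3430/0.110 = 3.12×10^4 m/s.
In the deflection region, r = mv/(qB₂) = (1.67×10^-27)(3.12×10^4) / [(1×1.60×10^-19)(0.0662)] = 4.92×10^-3 m.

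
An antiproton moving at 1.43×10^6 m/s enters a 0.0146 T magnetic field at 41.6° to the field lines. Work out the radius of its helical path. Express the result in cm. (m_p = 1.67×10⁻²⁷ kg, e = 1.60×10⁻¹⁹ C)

Only the perpendicular component v⊥ = v sin41.6° = 9.49×10^5 m/s is bent by the field.
r = m v⊥ /(qB) = (1.67×10^-27)(9.49×10^5) / [(1×1.60×10^-19)(0.0146)] = 0.679 m.

r ≈ 67.9 cm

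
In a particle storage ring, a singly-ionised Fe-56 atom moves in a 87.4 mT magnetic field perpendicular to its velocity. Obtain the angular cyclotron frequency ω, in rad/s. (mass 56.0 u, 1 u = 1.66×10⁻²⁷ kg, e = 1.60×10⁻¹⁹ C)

ω ≈ 1.50×10^5 rad/s

ω = qB/m = (1×1.60×10^-19)(0.0874) / (9.30×10^-26) = 1.50×10^5 rad/s.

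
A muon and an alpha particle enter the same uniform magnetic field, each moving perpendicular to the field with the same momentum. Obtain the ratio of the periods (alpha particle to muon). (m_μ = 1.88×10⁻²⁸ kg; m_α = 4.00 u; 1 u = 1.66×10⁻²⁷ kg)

T = 2πm/(qB) is independent of speed, so T₂/T₁ = (m₂/q₂)/(m₁/q₁).
T_{alpha particle}/T_{muon} = (6.64×10^-27/2e) / (1.88×10^-28/1e) = 17.7.

ratio ≈ 17.7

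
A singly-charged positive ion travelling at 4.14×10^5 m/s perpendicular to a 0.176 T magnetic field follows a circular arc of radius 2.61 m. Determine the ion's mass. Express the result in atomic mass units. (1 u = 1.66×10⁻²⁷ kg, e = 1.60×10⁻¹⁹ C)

m ≈ 107 u

qvB = mv²/r ⇒ m = qBr/v.
m = (1×1.60×10^-19)(0.176)(2.61) / (4.14×10^5) = 1.78×10^-25 kg = 107 u.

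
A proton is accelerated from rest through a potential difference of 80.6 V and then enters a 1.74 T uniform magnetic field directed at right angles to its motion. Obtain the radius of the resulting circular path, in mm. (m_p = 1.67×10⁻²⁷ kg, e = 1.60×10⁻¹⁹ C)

r ≈ 0.745 mm

The kinetic energy gained is K = qV = (1×1.60×10^-19)(80.6) = 1.29×10^-17 J.
v = √(2K/m) = 1.24×10^5 m/s.
r = mv/(qB) = (1.67×10^-27)(1.24×10^5) / [(1×1.60×10^-19)(1.74)] = 7.45×10^-4 m.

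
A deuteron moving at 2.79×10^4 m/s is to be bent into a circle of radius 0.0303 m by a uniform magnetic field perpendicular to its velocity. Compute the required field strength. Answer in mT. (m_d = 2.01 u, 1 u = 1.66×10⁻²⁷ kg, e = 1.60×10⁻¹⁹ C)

qvB = mv²/r gives B = mv/(qr).
B = (3.34×10^-27)(2.79×10^4) / [(1×1.60×10^-19)(0.0303)] = 0.0192 T.

B ≈ 19.2 mT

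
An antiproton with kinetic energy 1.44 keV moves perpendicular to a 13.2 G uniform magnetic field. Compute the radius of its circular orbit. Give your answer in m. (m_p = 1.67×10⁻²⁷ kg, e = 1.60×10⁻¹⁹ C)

Convert the energy: K = 1.44 keV = 2.30×10^-16 J.
v = √(2K/m) = √(2·2.30×10^-16/1.67×10^-27) = 5.25×10^5 m/s.
r = mv/(qB) = (1.67×10^-27)(5.25×10^5) / [(1×1.60×10^-19)(1.32×10^-3)] = 4.15 m.

r ≈ 4.15 m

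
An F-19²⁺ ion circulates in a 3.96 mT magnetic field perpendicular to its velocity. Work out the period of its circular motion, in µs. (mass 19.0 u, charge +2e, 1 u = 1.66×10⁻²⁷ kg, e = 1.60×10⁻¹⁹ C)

The cyclotron period is independent of speed: T = 2πm/(qB).
T = 2π(3.15×10^-26) / [(2×1.60×10^-19)(3.96×10^-3)] = 1.56×10^-4 s.

T ≈ 156 µs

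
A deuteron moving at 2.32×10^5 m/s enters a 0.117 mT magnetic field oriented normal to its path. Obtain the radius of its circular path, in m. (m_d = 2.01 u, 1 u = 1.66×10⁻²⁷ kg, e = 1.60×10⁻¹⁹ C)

r ≈ 41.4 m

The magnetic force provides the centripetal force: qvB = mv²/r, so r = mv/(qB).
r = (3.34×10^-27 kg)(2.32×10^5 m/s) / [(1×1.60×10^-19 C)(1.17×10^-4 T)] = 41.4 m.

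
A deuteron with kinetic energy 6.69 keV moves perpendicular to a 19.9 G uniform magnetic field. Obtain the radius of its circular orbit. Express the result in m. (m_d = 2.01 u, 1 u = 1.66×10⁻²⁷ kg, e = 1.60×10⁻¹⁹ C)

Convert the energy: K = 6.69 keV = 1.07×10^-15 J.
v = √(2K/m) = √(2·1.07×10^-15/3.34×10^-27) = 8.01×10^5 m/s.
r = mv/(qB) = (3.34×10^-27)(8.01×10^5) / [(1×1.60×10^-19)(1.99×10^-3)] = 8.39 m.

r ≈ 8.39 m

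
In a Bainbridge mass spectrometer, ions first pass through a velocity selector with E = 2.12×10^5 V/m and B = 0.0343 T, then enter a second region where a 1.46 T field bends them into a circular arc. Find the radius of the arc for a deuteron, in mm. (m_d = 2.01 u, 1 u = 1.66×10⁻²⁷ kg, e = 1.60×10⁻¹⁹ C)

The selector passes v = E/B = 2.12×10^5/0.0343 = 6.18×10^6 m/s.
In the deflection region, r = mv/(qB₂) = (3.34×10^-27)(6.18×10^6) / [(1×1.60×10^-19)(1.46)] = 0.0883 m.

r ≈ 88.3 mm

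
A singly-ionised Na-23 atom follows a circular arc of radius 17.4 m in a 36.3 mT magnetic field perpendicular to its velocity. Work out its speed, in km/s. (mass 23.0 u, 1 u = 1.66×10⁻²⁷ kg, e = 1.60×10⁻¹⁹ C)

From qvB = mv²/r, v = qBr/m.
v = (1×1.60×10^-19)(0.0363)(17.4) / (3.82×10^-26) = 2.65×10^6 m/s.

v ≈ 2650 km/s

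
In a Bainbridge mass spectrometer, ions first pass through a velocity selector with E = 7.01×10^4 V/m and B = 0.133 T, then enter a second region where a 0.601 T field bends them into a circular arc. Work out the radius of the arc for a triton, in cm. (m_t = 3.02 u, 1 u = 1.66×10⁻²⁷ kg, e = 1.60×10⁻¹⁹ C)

The selector passes v = E/B = 7.01×10^4/0.133 = 5.27×10^5 m/s.
In the deflection region, r = mv/(qB₂) = (5.01×10^-27)(5.27×10^5) / [(1×1.60×10^-19)(0.601)] = 0.0275 m.

r ≈ 2.75 cm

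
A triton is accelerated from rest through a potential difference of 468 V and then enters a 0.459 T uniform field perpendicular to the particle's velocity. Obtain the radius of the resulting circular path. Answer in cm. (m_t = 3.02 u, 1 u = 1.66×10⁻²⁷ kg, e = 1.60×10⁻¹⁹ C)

r ≈ 1.18 cm

The kinetic energy gained is K = qV = (1×1.60×10^-19)(468) = 7.49×10^-17 J.
v = √(2K/m) = 1.73×10^5 m/s.
r = mv/(qB) = (5.01×10^-27)(1.73×10^5) / [(1×1.60×10^-19)(0.459)] = 0.0118 m.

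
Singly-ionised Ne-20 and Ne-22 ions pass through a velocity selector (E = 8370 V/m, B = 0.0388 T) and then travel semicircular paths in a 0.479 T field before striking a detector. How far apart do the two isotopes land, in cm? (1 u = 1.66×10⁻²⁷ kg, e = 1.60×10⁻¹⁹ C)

Δd ≈ 1.87 cm

Both emerge at v = E/B₁ = 2.16×10^5 m/s.
r = mv/(qB₂), so r₁ = 0.093449 m and r₂ = 0.10279 m, giving Δr = 9.34×10^-3 m.
After a semicircle each ion lands a diameter 2r from the entry slit, so the separation is 2Δr = 0.0187 m.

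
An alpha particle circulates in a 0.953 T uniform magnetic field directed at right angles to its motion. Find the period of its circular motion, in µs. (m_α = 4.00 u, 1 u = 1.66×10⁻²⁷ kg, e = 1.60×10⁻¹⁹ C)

T ≈ 0.137 µs

The cyclotron period is independent of speed: T = 2πm/(qB).
T = 2π(6.64×10^-27) / [(2×1.60×10^-19)(0.953)] = 1.37×10^-7 s.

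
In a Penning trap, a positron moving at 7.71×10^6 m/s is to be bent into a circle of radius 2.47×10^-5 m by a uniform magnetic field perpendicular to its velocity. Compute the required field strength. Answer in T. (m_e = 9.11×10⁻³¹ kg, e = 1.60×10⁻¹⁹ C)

qvB = mv²/r gives B = mv/(qr).
B = (9.11×10^-31)(7.71×10^6) / [(1×1.60×10^-19)(2.47×10^-5)] = 1.78 T.

B ≈ 1.78 T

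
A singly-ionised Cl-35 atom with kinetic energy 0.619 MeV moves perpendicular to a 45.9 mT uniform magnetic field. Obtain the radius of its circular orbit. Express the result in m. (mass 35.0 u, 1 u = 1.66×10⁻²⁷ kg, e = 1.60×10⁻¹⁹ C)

r ≈ 14.6 m

Convert the energy: K = 0.619 MeV = 9.90×10^-14 J.
v = √(2K/m) = √(2·9.90×10^-14/5.81×10^-26) = 1.85×10^6 m/s.
r = mv/(qB) = (5.81×10^-26)(1.85×10^6) / [(1×1.60×10^-19)(0.0459)] = 14.6 m.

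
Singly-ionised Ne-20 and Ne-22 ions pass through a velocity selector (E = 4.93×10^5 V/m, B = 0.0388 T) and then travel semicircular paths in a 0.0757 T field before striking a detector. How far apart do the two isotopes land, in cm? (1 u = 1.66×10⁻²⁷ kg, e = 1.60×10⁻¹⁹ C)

Both emerge at v = E/B₁ = 1.27×10^7 m/s.
r = mv/(qB₂), so r₁ = 34.83 m and r₂ = 38.31 m, giving Δr = 3.48 m.
After a semicircle each ion lands a diameter 2r from the entry slit, so the separation is 2Δr = 6.97 m.

Δd ≈ 697 cm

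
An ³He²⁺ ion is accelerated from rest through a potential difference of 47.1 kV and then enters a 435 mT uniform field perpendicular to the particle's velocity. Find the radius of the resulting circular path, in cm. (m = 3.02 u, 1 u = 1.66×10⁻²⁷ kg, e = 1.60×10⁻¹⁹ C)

The kinetic energy gained is K = qV = (2×1.60×10^-19)(4.71×10^4) = 1.51×10^-14 J.
v = √(2K/m) = 2.45×10^6 m/s.
r = mv/(qB) = (5.01×10^-27)(2.45×10^6) / [(2×1.60×10^-19)(0.435)] = 0.0883 m.

r ≈ 8.83 cm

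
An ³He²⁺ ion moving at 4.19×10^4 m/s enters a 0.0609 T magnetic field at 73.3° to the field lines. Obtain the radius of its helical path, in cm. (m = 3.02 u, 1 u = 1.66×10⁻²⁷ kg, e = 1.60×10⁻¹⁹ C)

Only the perpendicular component v⊥ = v sin73.3° = 4.01×10^4 m/s is bent by the field.
r = m v⊥ /(qB) = (5.01×10^-27)(4.01×10^4) / [(2×1.60×10^-19)(0.0609)] = 0.0103 m.

r ≈ 1.03 cm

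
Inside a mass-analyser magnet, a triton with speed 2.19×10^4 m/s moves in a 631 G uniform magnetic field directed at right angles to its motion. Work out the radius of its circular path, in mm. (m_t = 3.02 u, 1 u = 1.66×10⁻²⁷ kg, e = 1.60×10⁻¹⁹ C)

r ≈ 10.9 mm

The magnetic force provides the centripetal force: qvB = mv²/r, so r = mv/(qB).
r = (5.01×10^-27 kg)(2.19×10^4 m/s) / [(1×1.60×10^-19 C)(0.0631 T)] = 0.0109 m.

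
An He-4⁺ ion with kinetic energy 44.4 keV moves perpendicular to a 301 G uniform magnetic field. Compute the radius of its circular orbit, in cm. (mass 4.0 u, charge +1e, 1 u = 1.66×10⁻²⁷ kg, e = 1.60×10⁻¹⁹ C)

Convert the energy: K = 44.4 keV = 7.10×10^-15 J.
v = √(2K/m) = √(2·7.10×10^-15/6.64×10^-27) = 1.46×10^6 m/s.
r = mv/(qB) = (6.64×10^-27)(1.46×10^6) / [(1×1.60×10^-19)(0.0301)] = 2.02 m.

r ≈ 202 cm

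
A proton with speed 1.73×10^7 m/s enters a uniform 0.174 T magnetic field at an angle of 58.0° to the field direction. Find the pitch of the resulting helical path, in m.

The velocity component along B is v∥ = v cos58.0° = 9.17×10^6 m/s.
The cyclotron period T = 2πm/(qB) = 3.77×10^-7 s is set by m, q, B alone.
Pitch = v∥·T = (9.17×10^6)(3.77×10^-7) = 3.46 m.

pitch ≈ 3.46 m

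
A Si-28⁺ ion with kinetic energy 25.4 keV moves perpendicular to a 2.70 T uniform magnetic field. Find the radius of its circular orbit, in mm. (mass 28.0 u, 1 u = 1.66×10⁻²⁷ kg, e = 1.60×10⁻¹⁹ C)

r ≈ 45.0 mm

Convert the energy: K = 25.4 keV = 4.06×10^-15 J.
v = √(2K/m) = √(2·4.06×10^-15/4.65×10^-26) = 4.18×10^5 m/s.
r = mv/(qB) = (4.65×10^-26)(4.18×10^5) / [(1×1.60×10^-19)(2.70)] = 0.0450 m.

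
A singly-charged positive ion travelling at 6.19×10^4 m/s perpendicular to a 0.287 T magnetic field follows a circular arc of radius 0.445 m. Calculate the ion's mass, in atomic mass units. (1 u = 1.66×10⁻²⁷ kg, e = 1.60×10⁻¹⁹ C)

qvB = mv²/r ⇒ m = qBr/v.
m = (1×1.60×10^-19)(0.287)(0.445) / (6.19×10^4) = 3.30×10^-25 kg = 199 u.

m ≈ 199 u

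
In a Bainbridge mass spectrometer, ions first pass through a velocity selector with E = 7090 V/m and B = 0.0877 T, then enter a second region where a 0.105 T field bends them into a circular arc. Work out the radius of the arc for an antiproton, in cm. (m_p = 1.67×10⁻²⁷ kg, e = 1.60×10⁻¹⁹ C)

The selector passes v = E/B = 7090/0.0877 = 8.08×10^4 m/s.
In the deflection region, r = mv/(qB₂) = (1.67×10^-27)(8.08×10^4) / [(1×1.60×10^-19)(0.105)] = 8.04×10^-3 m.

r ≈ 0.804 cm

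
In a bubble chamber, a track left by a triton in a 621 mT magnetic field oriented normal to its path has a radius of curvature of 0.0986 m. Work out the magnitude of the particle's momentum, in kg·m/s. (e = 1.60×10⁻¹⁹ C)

Since qvB = mv²/r, the momentum p = mv = qBr.
p = (1×1.60×10^-19)(0.621)(0.0986) = 9.80×10^-21 kg·m/s.

p ≈ 9.80×10^-21 kg·m/s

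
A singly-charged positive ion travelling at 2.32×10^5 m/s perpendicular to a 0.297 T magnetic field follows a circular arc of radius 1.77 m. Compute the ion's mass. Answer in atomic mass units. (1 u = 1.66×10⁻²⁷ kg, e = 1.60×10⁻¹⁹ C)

qvB = mv²/r ⇒ m = qBr/v.
m = (1×1.60×10^-19)(0.297)(1.77) / (2.32×10^5) = 3.63×10^-25 kg = 218 u.

m ≈ 218 u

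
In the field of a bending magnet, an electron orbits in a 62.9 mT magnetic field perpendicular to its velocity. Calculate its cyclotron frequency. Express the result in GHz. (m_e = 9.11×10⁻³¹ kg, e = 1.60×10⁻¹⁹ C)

f = qB/(2πm) = (1×1.60×10^-19)(0.0629) / [2π(9.11×10^-31)] = 1.76×10^9 Hz.

f ≈ 1.76 GHz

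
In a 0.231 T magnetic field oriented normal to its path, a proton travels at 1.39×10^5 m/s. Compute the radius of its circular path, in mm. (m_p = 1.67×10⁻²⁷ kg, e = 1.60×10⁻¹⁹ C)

The magnetic force provides the centripetal force: qvB = mv²/r, so r = mv/(qB).
r = (1.67×10^-27 kg)(1.39×10^5 m/s) / [(1×1.60×10^-19 C)(0.231 T)] = 6.28×10^-3 m.

r ≈ 6.28 mm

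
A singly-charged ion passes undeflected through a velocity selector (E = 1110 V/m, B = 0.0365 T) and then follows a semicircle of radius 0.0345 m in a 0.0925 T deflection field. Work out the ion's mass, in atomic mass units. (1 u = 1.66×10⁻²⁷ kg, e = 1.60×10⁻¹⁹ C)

m ≈ 10.1 u

v = E/B₁ = 3.04×10^4 m/s.
From r = mv/(qB₂), m = qB₂r/v = (1×1.60×10^-19)(0.0925)(0.0345) / (3.04×10^4) = 1.68×10^-26 kg.
In atomic mass units: m = 1.68×10^-26 / 1.66×10^-27 = 10.1 u.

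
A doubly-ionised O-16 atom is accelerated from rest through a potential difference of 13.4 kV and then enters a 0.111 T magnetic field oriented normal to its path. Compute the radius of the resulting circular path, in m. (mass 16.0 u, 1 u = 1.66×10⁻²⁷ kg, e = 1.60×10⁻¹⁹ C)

The kinetic energy gained is K = qV = (2×1.60×10^-19)(1.34×10^4) = 4.29×10^-15 J.
v = √(2K/m) = 5.68×10^5 m/s.
r = mv/(qB) = (2.66×10^-26)(5.68×10^5) / [(2×1.60×10^-19)(0.111)] = 0.425 m.

r ≈ 0.425 m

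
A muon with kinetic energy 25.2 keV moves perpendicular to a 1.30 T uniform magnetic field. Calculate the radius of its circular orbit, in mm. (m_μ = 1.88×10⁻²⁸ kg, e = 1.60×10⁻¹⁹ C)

Convert the energy: K = 25.2 keV = 4.03×10^-15 J.
v = √(2K/m) = √(2·4.03×10^-15/1.88×10^-28) = 6.55×10^6 m/s.
r = mv/(qB) = (1.88×10^-28)(6.55×10^6) / [(1×1.60×10^-19)(1.30)] = 5.92×10^-3 m.

r ≈ 5.92 mm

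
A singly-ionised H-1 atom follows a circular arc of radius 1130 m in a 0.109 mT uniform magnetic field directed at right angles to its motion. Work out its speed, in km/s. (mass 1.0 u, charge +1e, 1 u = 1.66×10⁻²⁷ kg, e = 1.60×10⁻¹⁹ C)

From qvB = mv²/r, v = qBr/m.
v = (1×1.60×10^-19)(1.09×10^-4)(1130) / (1.66×10^-27) = 1.19×10^7 m/s.

v ≈ 11900 km/s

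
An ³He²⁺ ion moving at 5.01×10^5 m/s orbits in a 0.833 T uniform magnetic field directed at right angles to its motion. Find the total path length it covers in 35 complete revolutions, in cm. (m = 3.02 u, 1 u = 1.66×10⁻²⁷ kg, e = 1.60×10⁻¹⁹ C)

L ≈ 207 cm

r = mv/(qB) = 9.42×10^-3 m, so one revolution covers 2πr = 0.0592 m.
In 35 revolutions: L = 35·2πr = 2.07 m.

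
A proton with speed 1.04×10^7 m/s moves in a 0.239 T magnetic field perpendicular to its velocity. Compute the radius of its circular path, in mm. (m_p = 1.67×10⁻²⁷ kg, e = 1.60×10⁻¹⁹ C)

r ≈ 454 mm

The magnetic force provides the centripetal force: qvB = mv²/r, so r = mv/(qB).
r = (1.67×10^-27 kg)(1.04×10^7 m/s) / [(1×1.60×10^-19 C)(0.239 T)] = 0.454 m.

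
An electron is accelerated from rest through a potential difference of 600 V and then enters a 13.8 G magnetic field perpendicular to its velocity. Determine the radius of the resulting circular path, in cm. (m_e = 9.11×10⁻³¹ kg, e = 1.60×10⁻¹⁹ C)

The kinetic energy gained is K = qV = (1×1.60×10^-19)(600) = 9.60×10^-17 J.
v = √(2K/m) = 1.45×10^7 m/s.
r = mv/(qB) = (9.11×10^-31)(1.45×10^7) / [(1×1.60×10^-19)(1.38×10^-3)] = 0.0599 m.

r ≈ 5.99 cm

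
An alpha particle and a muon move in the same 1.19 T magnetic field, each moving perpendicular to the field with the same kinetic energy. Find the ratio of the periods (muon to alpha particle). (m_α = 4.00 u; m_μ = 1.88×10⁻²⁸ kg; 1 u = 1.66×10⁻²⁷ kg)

T = 2πm/(qB) is independent of speed, so T₂/T₁ = (m₂/q₂)/(m₁/q₁).
T_{muon}/T_{alpha particle} = (1.88×10^-28/1e) / (6.64×10^-27/2e) = 0.0566.

ratio ≈ 0.0566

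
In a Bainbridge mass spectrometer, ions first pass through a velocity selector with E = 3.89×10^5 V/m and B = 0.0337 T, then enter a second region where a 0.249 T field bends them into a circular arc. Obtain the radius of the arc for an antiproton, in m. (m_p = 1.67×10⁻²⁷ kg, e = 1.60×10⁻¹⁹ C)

r ≈ 0.484 m

The selector passes v = E/B = 3.89×10^5/0.0337 = 1.15×10^7 m/s.
In the deflection region, r = mv/(qB₂) = (1.67×10^-27)(1.15×10^7) / [(1×1.60×10^-19)(0.249)] = 0.484 m.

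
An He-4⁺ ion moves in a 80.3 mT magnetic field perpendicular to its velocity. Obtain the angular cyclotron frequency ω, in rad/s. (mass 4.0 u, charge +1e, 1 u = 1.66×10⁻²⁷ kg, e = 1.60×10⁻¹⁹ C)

ω ≈ 1.93×10^6 rad/s

ω = qB/m = (1×1.60×10^-19)(0.0803) / (6.64×10^-27) = 1.93×10^6 rad/s.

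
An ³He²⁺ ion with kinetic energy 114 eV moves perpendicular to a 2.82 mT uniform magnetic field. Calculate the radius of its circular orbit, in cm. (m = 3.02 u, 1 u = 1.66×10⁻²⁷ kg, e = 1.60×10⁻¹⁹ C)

r ≈ 47.4 cm

Convert the energy: K = 114 eV = 1.82×10^-17 J.
v = √(2K/m) = √(2·1.82×10^-17/5.01×10^-27) = 8.53×10^4 m/s.
r = mv/(qB) = (5.01×10^-27)(8.53×10^4) / [(2×1.60×10^-19)(2.82×10^-3)] = 0.474 m.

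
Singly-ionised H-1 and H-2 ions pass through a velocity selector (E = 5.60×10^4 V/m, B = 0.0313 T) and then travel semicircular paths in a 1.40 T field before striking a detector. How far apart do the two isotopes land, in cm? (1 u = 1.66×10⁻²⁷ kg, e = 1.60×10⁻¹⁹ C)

Δd ≈ 2.65 cm

Both emerge at v = E/B₁ = 1.79×10^6 m/s.
r = mv/(qB₂), so r₁ = 0.0133 m and r₂ = 0.0265 m, giving Δr = 0.0133 m.
After a semicircle each ion lands a diameter 2r from the entry slit, so the separation is 2Δr = 0.0265 m.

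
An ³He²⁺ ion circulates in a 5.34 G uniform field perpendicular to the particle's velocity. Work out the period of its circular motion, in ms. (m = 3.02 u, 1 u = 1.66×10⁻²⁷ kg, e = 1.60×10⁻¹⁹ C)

T ≈ 0.184 ms

The cyclotron period is independent of speed: T = 2πm/(qB).
T = 2π(5.01×10^-27) / [(2×1.60×10^-19)(5.34×10^-4)] = 1.84×10^-4 s.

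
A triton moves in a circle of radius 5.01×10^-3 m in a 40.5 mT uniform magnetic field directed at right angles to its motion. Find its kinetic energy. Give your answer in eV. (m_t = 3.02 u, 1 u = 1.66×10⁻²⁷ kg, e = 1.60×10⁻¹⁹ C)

v = qBr/m = (1×1.60×10^-19)(0.0405)(5.01×10^-3) / (5.01×10^-27) = 6480 m/s.
K = ½mv² = 0.5·(5.01×10^-27)·(6480)² = 1.05×10^-19 J = 0.657 eV.

K ≈ 0.657 eV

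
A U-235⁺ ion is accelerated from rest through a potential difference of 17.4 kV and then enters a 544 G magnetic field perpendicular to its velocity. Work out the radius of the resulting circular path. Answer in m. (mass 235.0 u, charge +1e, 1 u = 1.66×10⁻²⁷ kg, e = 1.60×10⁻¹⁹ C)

r ≈ 5.35 m

The kinetic energy gained is K = qV = (1×1.60×10^-19)(1.74×10^4) = 2.78×10^-15 J.
v = √(2K/m) = 1.19×10^5 m/s.
r = mv/(qB) = (3.90×10^-25)(1.19×10^5) / [(1×1.60×10^-19)(0.0544)] = 5.35 m.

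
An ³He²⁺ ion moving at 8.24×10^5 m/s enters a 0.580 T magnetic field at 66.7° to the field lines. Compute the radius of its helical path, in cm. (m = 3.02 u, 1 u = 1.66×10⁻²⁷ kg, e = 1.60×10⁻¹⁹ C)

Only the perpendicular component v⊥ = v sin66.7° = 7.57×10^5 m/s is bent by the field.
r = m v⊥ /(qB) = (5.01×10^-27)(7.57×10^5) / [(2×1.60×10^-19)(0.580)] = 0.0204 m.

r ≈ 2.04 cm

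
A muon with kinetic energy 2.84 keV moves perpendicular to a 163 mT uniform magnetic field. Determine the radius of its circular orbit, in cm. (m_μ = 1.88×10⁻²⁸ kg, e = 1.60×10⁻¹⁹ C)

r ≈ 1.58 cm

Convert the energy: K = 2.84 keV = 4.54×10^-16 J.
v = √(2K/m) = √(2·4.54×10^-16/1.88×10^-28) = 2.20×10^6 m/s.
r = mv/(qB) = (1.88×10^-28)(2.20×10^6) / [(1×1.60×10^-19)(0.163)] = 0.0158 m.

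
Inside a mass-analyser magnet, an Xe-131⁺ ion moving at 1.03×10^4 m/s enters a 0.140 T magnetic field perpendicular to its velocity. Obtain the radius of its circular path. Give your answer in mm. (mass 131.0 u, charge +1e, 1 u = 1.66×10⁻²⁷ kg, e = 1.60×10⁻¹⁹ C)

r ≈ 100.0 mm

The magnetic force provides the centripetal force: qvB = mv²/r, so r = mv/(qB).
r = (2.17×10^-25 kg)(1.03×10^4 m/s) / [(1×1.60×10^-19 C)(0.140 T)] = 0.1000 m.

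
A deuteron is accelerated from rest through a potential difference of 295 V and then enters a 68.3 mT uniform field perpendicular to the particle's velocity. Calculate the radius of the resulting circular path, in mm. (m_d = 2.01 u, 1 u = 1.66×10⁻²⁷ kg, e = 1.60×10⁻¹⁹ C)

The kinetic energy gained is K = qV = (1×1.60×10^-19)(295) = 4.72×10^-17 J.
v = √(2K/m) = 1.68×10^5 m/s.
r = mv/(qB) = (3.34×10^-27)(1.68×10^5) / [(1×1.60×10^-19)(0.0683)] = 0.0514 m.

r ≈ 51.4 mm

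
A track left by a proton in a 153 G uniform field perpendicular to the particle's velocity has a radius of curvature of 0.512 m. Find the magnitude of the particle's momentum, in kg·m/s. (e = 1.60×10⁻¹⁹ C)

p ≈ 1.25×10^-21 kg·m/s

Since qvB = mv²/r, the momentum p = mv = qBr.
p = (1×1.60×10^-19)(0.0153)(0.512) = 1.25×10^-21 kg·m/s.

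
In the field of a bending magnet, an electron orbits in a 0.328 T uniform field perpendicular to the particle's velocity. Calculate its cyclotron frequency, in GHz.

f = qB/(2πm) = (1×1.60×10^-19)(0.328) / [2π(9.11×10^-31)] = 9.17×10^9 Hz.

f ≈ 9.17 GHz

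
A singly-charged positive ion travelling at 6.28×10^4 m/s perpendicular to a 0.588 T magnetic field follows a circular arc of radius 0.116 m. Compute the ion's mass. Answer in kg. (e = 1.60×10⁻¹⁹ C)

qvB = mv²/r ⇒ m = qBr/v.
m = (1×1.60×10^-19)(0.588)(0.116) / (6.28×10^4) = 1.74×10^-25 kg.

m ≈ 1.74×10^-25 kg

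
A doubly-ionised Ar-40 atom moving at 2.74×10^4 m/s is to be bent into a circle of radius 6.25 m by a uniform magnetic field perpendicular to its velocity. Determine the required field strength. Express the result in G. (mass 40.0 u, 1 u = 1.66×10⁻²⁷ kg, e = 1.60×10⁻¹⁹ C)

qvB = mv²/r gives B = mv/(qr).
B = (6.64×10^-26)(2.74×10^4) / [(2×1.60×10^-19)(6.25)] = 9.10×10^-4 T.

B ≈ 9.10 G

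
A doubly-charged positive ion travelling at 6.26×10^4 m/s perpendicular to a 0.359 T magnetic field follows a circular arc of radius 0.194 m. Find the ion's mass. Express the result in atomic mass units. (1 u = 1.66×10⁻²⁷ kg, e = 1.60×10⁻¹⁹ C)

qvB = mv²/r ⇒ m = qBr/v.
m = (2×1.60×10^-19)(0.359)(0.194) / (6.26×10^4) = 3.56×10^-25 kg = 214 u.

m ≈ 214 u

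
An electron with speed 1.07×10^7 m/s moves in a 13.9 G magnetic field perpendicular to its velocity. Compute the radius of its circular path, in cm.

r ≈ 4.38 cm

The magnetic force provides the centripetal force: qvB = mv²/r, so r = mv/(qB).
r = (9.11×10^-31 kg)(1.07×10^7 m/s) / [(1×1.60×10^-19 C)(1.39×10^-3 T)] = 0.0438 m.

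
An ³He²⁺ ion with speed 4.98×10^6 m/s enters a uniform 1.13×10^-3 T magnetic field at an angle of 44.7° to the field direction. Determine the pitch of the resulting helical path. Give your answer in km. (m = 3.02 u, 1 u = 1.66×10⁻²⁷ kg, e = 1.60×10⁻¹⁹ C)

pitch ≈ 0.308 km

The velocity component along B is v∥ = v cos44.7° = 3.54×10^6 m/s.
The cyclotron period T = 2πm/(qB) = 8.71×10^-5 s is set by m, q, B alone.
Pitch = v∥·T = (3.54×10^6)(8.71×10^-5) = 308 m.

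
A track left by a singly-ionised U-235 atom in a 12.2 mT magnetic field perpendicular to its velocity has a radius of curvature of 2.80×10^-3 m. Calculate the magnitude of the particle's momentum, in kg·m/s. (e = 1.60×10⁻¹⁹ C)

p ≈ 5.47×10^-24 kg·m/s

Since qvB = mv²/r, the momentum p = mv = qBr.
p = (1×1.60×10^-19)(0.0122)(2.80×10^-3) = 5.47×10^-24 kg·m/s.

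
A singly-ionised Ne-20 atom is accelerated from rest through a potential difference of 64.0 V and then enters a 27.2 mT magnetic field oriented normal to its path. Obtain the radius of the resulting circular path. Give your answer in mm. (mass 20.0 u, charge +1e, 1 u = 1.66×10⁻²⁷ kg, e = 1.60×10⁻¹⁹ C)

r ≈ 189 mm

The kinetic energy gained is K = qV = (1×1.60×10^-19)(64.0) = 1.02×10^-17 J.
v = √(2K/m) = 2.48×10^4 m/s.
r = mv/(qB) = (3.32×10^-26)(2.48×10^4) / [(1×1.60×10^-19)(0.0272)] = 0.189 m.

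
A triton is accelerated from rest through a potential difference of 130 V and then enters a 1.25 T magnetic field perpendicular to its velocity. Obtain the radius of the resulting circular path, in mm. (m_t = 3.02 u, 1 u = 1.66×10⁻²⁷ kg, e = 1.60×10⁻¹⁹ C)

The kinetic energy gained is K = qV = (1×1.60×10^-19)(130) = 2.08×10^-17 J.
v = √(2K/m) = 9.11×10^4 m/s.
r = mv/(qB) = (5.01×10^-27)(9.11×10^4) / [(1×1.60×10^-19)(1.25)] = 2.28×10^-3 m.

r ≈ 2.28 mm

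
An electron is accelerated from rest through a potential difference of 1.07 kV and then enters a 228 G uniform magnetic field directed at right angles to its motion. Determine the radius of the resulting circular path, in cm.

r ≈ 0.484 cm

The kinetic energy gained is K = qV = (1×1.60×10^-19)(1070) = 1.71×10^-16 J.
v = √(2K/m) = 1.94×10^7 m/s.
r = mv/(qB) = (9.11×10^-31)(1.94×10^7) / [(1×1.60×10^-19)(0.0228)] = 4.84×10^-3 m.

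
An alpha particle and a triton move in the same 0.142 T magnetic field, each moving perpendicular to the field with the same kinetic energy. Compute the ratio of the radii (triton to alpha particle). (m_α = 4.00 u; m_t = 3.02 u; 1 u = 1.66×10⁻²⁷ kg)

r = √(2mK)/(qB) ⇒ at equal K, r ∝ √m/q.
r_{triton}/r_{alpha particle} = 1.74.

ratio ≈ 1.74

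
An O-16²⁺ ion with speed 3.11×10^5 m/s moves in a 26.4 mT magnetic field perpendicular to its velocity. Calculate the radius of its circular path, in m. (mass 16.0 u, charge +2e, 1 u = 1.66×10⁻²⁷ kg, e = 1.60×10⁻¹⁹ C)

r ≈ 0.978 m

The magnetic force provides the centripetal force: qvB = mv²/r, so r = mv/(qB).
r = (2.66×10^-26 kg)(3.11×10^5 m/s) / [(2×1.60×10^-19 C)(0.0264 T)] = 0.978 m.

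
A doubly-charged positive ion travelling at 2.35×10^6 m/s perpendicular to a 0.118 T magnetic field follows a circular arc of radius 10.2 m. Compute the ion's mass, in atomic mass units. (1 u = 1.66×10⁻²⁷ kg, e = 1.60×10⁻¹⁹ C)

m ≈ 98.7 u

qvB = mv²/r ⇒ m = qBr/v.
m = (2×1.60×10^-19)(0.118)(10.2) / (2.35×10^6) = 1.64×10^-25 kg = 98.7 u.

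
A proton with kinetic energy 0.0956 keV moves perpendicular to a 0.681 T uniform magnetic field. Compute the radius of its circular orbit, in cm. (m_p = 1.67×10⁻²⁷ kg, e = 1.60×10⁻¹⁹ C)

r ≈ 0.207 cm

Convert the energy: K = 0.0956 keV = 1.53×10^-17 J.
v = √(2K/m) = √(2·1.53×10^-17/1.67×10^-27) = 1.35×10^5 m/s.
r = mv/(qB) = (1.67×10^-27)(1.35×10^5) / [(1×1.60×10^-19)(0.681)] = 2.07×10^-3 m.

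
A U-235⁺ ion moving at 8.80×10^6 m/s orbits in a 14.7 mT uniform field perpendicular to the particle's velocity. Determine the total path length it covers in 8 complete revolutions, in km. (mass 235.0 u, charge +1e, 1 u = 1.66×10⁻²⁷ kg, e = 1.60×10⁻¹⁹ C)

L ≈ 73.4 km

r = mv/(qB) = 1460 m, so one revolution covers 2πr = 9170 m.
In 8 revolutions: L = 8·2πr = 7.34×10^4 m.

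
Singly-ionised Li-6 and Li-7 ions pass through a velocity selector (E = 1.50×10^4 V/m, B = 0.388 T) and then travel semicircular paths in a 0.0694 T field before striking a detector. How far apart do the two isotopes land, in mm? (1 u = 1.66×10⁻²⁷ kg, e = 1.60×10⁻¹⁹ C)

Both emerge at v = E/B₁ = 3.87×10^4 m/s.
r = mv/(qB₂), so r₁ = 0.03468 m and r₂ = 0.04046 m, giving Δr = 5.78×10^-3 m.
After a semicircle each ion lands a diameter 2r from the entry slit, so the separation is 2Δr = 0.0116 m.

Δd ≈ 11.6 mm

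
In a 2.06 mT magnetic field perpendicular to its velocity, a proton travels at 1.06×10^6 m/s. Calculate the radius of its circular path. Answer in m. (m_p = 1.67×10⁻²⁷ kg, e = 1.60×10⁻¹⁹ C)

r ≈ 5.37 m

The magnetic force provides the centripetal force: qvB = mv²/r, so r = mv/(qB).
r = (1.67×10^-27 kg)(1.06×10^6 m/s) / [(1×1.60×10^-19 C)(2.06×10^-3 T)] = 5.37 m.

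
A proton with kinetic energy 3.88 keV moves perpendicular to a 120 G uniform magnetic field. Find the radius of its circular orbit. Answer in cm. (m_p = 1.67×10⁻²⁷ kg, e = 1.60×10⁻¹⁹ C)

Convert the energy: K = 3.88 keV = 6.21×10^-16 J.
v = √(2K/m) = √(2·6.21×10^-16/1.67×10^-27) = 8.62×10^5 m/s.
r = mv/(qB) = (1.67×10^-27)(8.62×10^5) / [(1×1.60×10^-19)(0.0120)] = 0.750 m.

r ≈ 75.0 cm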